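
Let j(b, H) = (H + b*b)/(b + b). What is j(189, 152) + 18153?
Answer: 6897707/378 ≈ 18248.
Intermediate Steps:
j(b, H) = (H + b²)/(2*b) (j(b, H) = (H + b²)/((2*b)) = (H + b²)*(1/(2*b)) = (H + b²)/(2*b))
j(189, 152) + 18153 = (½)*(152 + 189²)/189 + 18153 = (½)*(1/189)*(152 + 35721) + 18153 = (½)*(1/189)*35873 + 18153 = 35873/378 + 18153 = 6897707/378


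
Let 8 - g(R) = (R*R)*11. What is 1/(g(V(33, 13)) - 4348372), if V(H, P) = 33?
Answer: -1/4360343 ≈ -2.2934e-7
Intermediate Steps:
g(R) = 8 - 11*R² (g(R) = 8 - R*R*11 = 8 - R²*11 = 8 - 11*R²)
1/(g(V(33, 13)) - 4348372) = 1/((8 - 11*33²) - 4348372) = 1/((8 - 11*1089) - 4348372) = 1/((8 - 11979) - 4348372) = 1/(-11971 - 4348372) = 1/(-4360343) = -1/4360343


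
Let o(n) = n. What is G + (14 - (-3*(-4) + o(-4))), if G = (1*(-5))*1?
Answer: 1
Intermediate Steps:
G = -5 (G = -5*1 = -5)
G + (14 - (-3*(-4) + o(-4))) = -5 + (14 - (-3*(-4) - 4)) = -5 + (14 - (12 - 4)) = -5 + (14 - 1*8) = -5 + (14 - 8) = -5 + 6 = 1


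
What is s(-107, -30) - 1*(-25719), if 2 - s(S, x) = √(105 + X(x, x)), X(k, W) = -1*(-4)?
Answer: 25721 - √109 ≈ 25711.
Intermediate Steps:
X(k, W) = 4
s(S, x) = 2 - √109 (s(S, x) = 2 - √(105 + 4) = 2 - √109)
s(-107, -30) - 1*(-25719) = (2 - √109) - 1*(-25719) = (2 - √109) + 25719 = 25721 - √109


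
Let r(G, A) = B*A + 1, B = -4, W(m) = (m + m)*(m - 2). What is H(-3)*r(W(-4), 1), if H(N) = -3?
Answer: 9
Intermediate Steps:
W(m) = 2*m*(-2 + m) (W(m) = (2*m)*(-2 + m) = 2*m*(-2 + m))
r(G, A) = 1 - 4*A (r(G, A) = -4*A + 1 = 1 - 4*A)
H(-3)*r(W(-4), 1) = -3*(1 - 4*1) = -3*(1 - 4) = -3*(-3) = 9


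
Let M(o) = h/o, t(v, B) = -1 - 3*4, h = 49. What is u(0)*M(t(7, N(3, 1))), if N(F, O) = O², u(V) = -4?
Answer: 196/13 ≈ 15.077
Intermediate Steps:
t(v, B) = -13 (t(v, B) = -1 - 12 = -13)
M(o) = 49/o
u(0)*M(t(7, N(3, 1))) = -196/(-13) = -196*(-1)/13 = -4*(-49/13) = 196/13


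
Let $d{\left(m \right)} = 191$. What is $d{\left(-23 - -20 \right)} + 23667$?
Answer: $23858$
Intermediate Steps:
$d{\left(-23 - -20 \right)} + 23667 = 191 + 23667 = 23858$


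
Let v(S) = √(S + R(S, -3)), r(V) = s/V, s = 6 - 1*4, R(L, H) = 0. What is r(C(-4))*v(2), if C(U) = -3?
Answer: -2*√2/3 ≈ -0.94281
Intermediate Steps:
s = 2 (s = 6 - 4 = 2)
r(V) = 2/V
v(S) = √S (v(S) = √(S + 0) = √S)
r(C(-4))*v(2) = (2/(-3))*√2 = (2*(-⅓))*√2 = -2*√2/3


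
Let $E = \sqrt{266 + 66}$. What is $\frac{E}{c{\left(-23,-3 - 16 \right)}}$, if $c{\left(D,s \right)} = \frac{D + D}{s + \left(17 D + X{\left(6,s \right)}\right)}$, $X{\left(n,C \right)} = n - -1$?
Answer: $\frac{403 \sqrt{83}}{23} \approx 159.63$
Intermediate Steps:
$X{\left(n,C \right)} = 1 + n$ ($X{\left(n,C \right)} = n + 1 = 1 + n$)
$c{\left(D,s \right)} = \frac{2 D}{7 + s + 17 D}$ ($c{\left(D,s \right)} = \frac{D + D}{s + \left(17 D + \left(1 + 6\right)\right)} = \frac{2 D}{s + \left(17 D + 7\right)} = \frac{2 D}{s + \left(7 + 17 D\right)} = \frac{2 D}{7 + s + 17 D}$)
$E = 2 \sqrt{83}$ ($E = \sqrt{332} = 2 \sqrt{83} \approx 18.221$)
$\frac{E}{c{\left(-23,-3 - 16 \right)}} = \frac{2 \sqrt{83}}{2 \left(-23\right) \frac{1}{7 - 19 + 17 \left(-23\right)}} = \frac{2 \sqrt{83}}{2 \left(-23\right) \frac{1}{7 - 19 - 391}} = \frac{2 \sqrt{83}}{2 \left(-23\right) \frac{1}{-403}} = \frac{2 \sqrt{83}}{2 \left(-23\right) \left(- \frac{1}{403}\right)} = \frac{2 \sqrt{83}}{\frac{46}{403}} = 2 \sqrt{83} \cdot \frac{403}{46} = \frac{403 \sqrt{83}}{23}$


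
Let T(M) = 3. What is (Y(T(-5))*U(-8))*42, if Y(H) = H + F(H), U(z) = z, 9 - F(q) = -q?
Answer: -5040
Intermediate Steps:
F(q) = 9 + q (F(q) = 9 - (-1)*q = 9 + q)
Y(H) = 9 + 2*H (Y(H) = H + (9 + H) = 9 + 2*H)
(Y(T(-5))*U(-8))*42 = ((9 + 2*3)*(-8))*42 = ((9 + 6)*(-8))*42 = (15*(-8))*42 = -120*42 = -5040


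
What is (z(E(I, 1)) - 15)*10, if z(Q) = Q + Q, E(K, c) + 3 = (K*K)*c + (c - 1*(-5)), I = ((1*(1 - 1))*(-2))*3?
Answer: -90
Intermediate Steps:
I = 0 (I = ((1*0)*(-2))*3 = (0*(-2))*3 = 0*3 = 0)
E(K, c) = 2 + c + c*K**2 (E(K, c) = -3 + ((K*K)*c + (c - 1*(-5))) = -3 + (K**2*c + (c + 5)) = -3 + (c*K**2 + (5 + c)) = -3 + (5 + c + c*K**2) = 2 + c + c*K**2)
z(Q) = 2*Q
(z(E(I, 1)) - 15)*10 = (2*(2 + 1 + 1*0**2) - 15)*10 = (2*(2 + 1 + 1*0) - 15)*10 = (2*(2 + 1 + 0) - 15)*10 = (2*3 - 15)*10 = (6 - 15)*10 = -9*10 = -90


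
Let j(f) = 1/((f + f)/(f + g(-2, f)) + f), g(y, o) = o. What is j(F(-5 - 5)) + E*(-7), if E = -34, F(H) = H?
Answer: 2141/9 ≈ 237.89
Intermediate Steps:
j(f) = 1/(1 + f) (j(f) = 1/((f + f)/(f + f) + f) = 1/((2*f)/((2*f)) + f) = 1/((2*f)*(1/(2*f)) + f) = 1/(1 + f))
j(F(-5 - 5)) + E*(-7) = 1/(1 + (-5 - 5)) - 34*(-7) = 1/(1 - 10) + 238 = 1/(-9) + 238 = -1/9 + 238 = 2141/9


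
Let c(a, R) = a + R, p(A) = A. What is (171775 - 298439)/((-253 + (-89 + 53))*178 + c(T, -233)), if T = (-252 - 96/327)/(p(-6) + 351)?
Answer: 952639944/388653175 ≈ 2.4511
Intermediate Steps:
T = -5500/7521 (T = (-252 - 96/327)/(-6 + 351) = (-252 - 96*1/327)/345 = (-252 - 32/109)*(1/345) = -27500/109*1/345 = -5500/7521 ≈ -0.73129)
c(a, R) = R + a
(171775 - 298439)/((-253 + (-89 + 53))*178 + c(T, -233)) = (171775 - 298439)/((-253 + (-89 + 53))*178 + (-233 - 5500/7521)) = -126664/((-253 - 36)*178 - 1757893/7521) = -126664/(-289*178 - 1757893/7521) = -126664/(-51442 - 1757893/7521) = -126664/(-388653175/7521) = -126664*(-7521/388653175) = 952639944/388653175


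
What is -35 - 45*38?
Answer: -1745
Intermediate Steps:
-35 - 45*38 = -35 - 1710 = -1745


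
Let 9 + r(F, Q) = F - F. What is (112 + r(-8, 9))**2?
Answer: 10609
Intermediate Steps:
r(F, Q) = -9 (r(F, Q) = -9 + (F - F) = -9 + 0 = -9)
(112 + r(-8, 9))**2 = (112 - 9)**2 = 103**2 = 10609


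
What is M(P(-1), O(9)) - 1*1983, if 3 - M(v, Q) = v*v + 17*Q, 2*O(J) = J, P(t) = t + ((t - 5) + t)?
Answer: -4241/2 ≈ -2120.5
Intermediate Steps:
P(t) = -5 + 3*t (P(t) = t + ((-5 + t) + t) = t + (-5 + 2*t) = -5 + 3*t)
O(J) = J/2
M(v, Q) = 3 - v² - 17*Q (M(v, Q) = 3 - (v*v + 17*Q) = 3 - (v² + 17*Q) = 3 + (-v² - 17*Q) = 3 - v² - 17*Q)
M(P(-1), O(9)) - 1*1983 = (3 - (-5 + 3*(-1))² - 17*9/2) - 1*1983 = (3 - (-5 - 3)² - 17*9/2) - 1983 = (3 - 1*(-8)² - 153/2) - 1983 = (3 - 1*64 - 153/2) - 1983 = (3 - 64 - 153/2) - 1983 = -275/2 - 1983 = -4241/2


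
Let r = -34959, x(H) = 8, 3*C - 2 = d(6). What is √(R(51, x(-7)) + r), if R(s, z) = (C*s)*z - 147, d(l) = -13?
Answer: I*√36602 ≈ 191.32*I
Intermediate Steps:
C = -11/3 (C = ⅔ + (⅓)*(-13) = ⅔ - 13/3 = -11/3 ≈ -3.6667)
R(s, z) = -147 - 11*s*z/3 (R(s, z) = (-11*s/3)*z - 147 = -11*s*z/3 - 147 = -147 - 11*s*z/3)
√(R(51, x(-7)) + r) = √((-147 - 11/3*51*8) - 34959) = √((-147 - 1496) - 34959) = √(-1643 - 34959) = √(-36602) = I*√36602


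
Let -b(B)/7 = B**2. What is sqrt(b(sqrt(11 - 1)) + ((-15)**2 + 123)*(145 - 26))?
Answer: sqrt(41342) ≈ 203.33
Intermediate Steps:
b(B) = -7*B**2
sqrt(b(sqrt(11 - 1)) + ((-15)**2 + 123)*(145 - 26)) = sqrt(-7*(sqrt(11 - 1))**2 + ((-15)**2 + 123)*(145 - 26)) = sqrt(-7*(sqrt(10))**2 + (225 + 123)*119) = sqrt(-7*10 + 348*119) = sqrt(-70 + 41412) = sqrt(41342)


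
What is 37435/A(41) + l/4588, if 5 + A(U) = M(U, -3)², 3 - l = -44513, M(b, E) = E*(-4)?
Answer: 1434996/5143 ≈ 279.02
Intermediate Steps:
M(b, E) = -4*E
l = 44516 (l = 3 - 1*(-44513) = 3 + 44513 = 44516)
A(U) = 139 (A(U) = -5 + (-4*(-3))² = -5 + 12² = -5 + 144 = 139)
37435/A(41) + l/4588 = 37435/139 + 44516/4588 = 37435*(1/139) + 44516*(1/4588) = 37435/139 + 359/37 = 1434996/5143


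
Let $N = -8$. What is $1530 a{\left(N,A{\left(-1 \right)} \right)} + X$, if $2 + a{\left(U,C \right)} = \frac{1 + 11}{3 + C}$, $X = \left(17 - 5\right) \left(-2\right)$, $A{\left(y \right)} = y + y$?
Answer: $15276$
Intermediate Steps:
$A{\left(y \right)} = 2 y$
$X = -24$ ($X = 12 \left(-2\right) = -24$)
$a{\left(U,C \right)} = -2 + \frac{12}{3 + C}$ ($a{\left(U,C \right)} = -2 + \frac{1 + 11}{3 + C} = -2 + \frac{12}{3 + C}$)
$1530 a{\left(N,A{\left(-1 \right)} \right)} + X = 1530 \frac{2 \left(3 - 2 \left(-1\right)\right)}{3 + 2 \left(-1\right)} - 24 = 1530 \frac{2 \left(3 - -2\right)}{3 - 2} - 24 = 1530 \frac{2 \left(3 + 2\right)}{1} - 24 = 1530 \cdot 2 \cdot 1 \cdot 5 - 24 = 1530 \cdot 10 - 24 = 15300 - 24 = 15276$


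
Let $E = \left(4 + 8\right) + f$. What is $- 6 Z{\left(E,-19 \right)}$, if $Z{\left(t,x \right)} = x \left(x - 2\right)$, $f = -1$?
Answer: $-2394$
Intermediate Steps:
$E = 11$ ($E = \left(4 + 8\right) - 1 = 12 - 1 = 11$)
$Z{\left(t,x \right)} = x \left(-2 + x\right)$
$- 6 Z{\left(E,-19 \right)} = - 6 \left(- 19 \left(-2 - 19\right)\right) = - 6 \left(\left(-19\right) \left(-21\right)\right) = \left(-6\right) 399 = -2394$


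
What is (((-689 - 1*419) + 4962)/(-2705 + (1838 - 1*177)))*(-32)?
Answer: 30832/261 ≈ 118.13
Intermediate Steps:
(((-689 - 1*419) + 4962)/(-2705 + (1838 - 1*177)))*(-32) = (((-689 - 419) + 4962)/(-2705 + (1838 - 177)))*(-32) = ((-1108 + 4962)/(-2705 + 1661))*(-32) = (3854/(-1044))*(-32) = (3854*(-1/1044))*(-32) = -1927/522*(-32) = 30832/261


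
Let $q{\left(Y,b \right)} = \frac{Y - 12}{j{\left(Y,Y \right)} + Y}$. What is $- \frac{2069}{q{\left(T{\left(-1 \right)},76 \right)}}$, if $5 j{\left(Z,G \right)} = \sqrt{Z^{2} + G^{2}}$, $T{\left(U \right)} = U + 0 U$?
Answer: $- \frac{2069}{13} + \frac{2069 \sqrt{2}}{65} \approx -114.14$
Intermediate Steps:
$T{\left(U \right)} = U$ ($T{\left(U \right)} = U + 0 = U$)
$j{\left(Z,G \right)} = \frac{\sqrt{G^{2} + Z^{2}}}{5}$ ($j{\left(Z,G \right)} = \frac{\sqrt{Z^{2} + G^{2}}}{5} = \frac{\sqrt{G^{2} + Z^{2}}}{5}$)
$q{\left(Y,b \right)} = \frac{-12 + Y}{Y + \frac{\sqrt{2} \sqrt{Y^{2}}}{5}}$ ($q{\left(Y,b \right)} = \frac{Y - 12}{\frac{\sqrt{Y^{2} + Y^{2}}}{5} + Y} = \frac{-12 + Y}{\frac{\sqrt{2 Y^{2}}}{5} + Y} = \frac{-12 + Y}{\frac{\sqrt{2} \sqrt{Y^{2}}}{5} + Y} = \frac{-12 + Y}{Y + \frac{\sqrt{2} \sqrt{Y^{2}}}{5}}$)
$- \frac{2069}{q{\left(T{\left(-1 \right)},76 \right)}} = - \frac{2069}{5 \frac{1}{5 \left(-1\right) + \sqrt{2} \sqrt{\left(-1\right)^{2}}} \left(-12 - 1\right)} = - \frac{2069}{5 \frac{1}{-5 + \sqrt{2} \sqrt{1}} \left(-13\right)} = - \frac{2069}{5 \frac{1}{-5 + \sqrt{2} \cdot 1} \left(-13\right)} = - \frac{2069}{5 \frac{1}{-5 + \sqrt{2}} \left(-13\right)} = - \frac{2069}{\left(-65\right) \frac{1}{-5 + \sqrt{2}}} = - 2069 \left(\frac{1}{13} - \frac{\sqrt{2}}{65}\right) = - \frac{2069}{13} + \frac{2069 \sqrt{2}}{65}$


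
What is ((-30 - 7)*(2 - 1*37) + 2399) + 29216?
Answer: 32910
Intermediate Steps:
((-30 - 7)*(2 - 1*37) + 2399) + 29216 = (-37*(2 - 37) + 2399) + 29216 = (-37*(-35) + 2399) + 29216 = (1295 + 2399) + 29216 = 3694 + 29216 = 32910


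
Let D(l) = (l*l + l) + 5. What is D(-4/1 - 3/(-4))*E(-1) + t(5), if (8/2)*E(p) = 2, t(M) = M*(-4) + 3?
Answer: -347/32 ≈ -10.844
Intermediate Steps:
t(M) = 3 - 4*M (t(M) = -4*M + 3 = 3 - 4*M)
E(p) = ½ (E(p) = (¼)*2 = ½)
D(l) = 5 + l + l² (D(l) = (l² + l) + 5 = (l + l²) + 5 = 5 + l + l²)
D(-4/1 - 3/(-4))*E(-1) + t(5) = (5 + (-4/1 - 3/(-4)) + (-4/1 - 3/(-4))²)*(½) + (3 - 4*5) = (5 + (-4*1 - 3*(-¼)) + (-4*1 - 3*(-¼))²)*(½) + (3 - 20) = (5 + (-4 + ¾) + (-4 + ¾)²)*(½) - 17 = (5 - 13/4 + (-13/4)²)*(½) - 17 = (5 - 13/4 + 169/16)*(½) - 17 = (197/16)*(½) - 17 = 197/32 - 17 = -347/32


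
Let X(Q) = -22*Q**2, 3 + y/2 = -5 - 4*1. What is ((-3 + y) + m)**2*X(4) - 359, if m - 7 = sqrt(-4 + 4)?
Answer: -141159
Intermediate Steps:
y = -24 (y = -6 + 2*(-5 - 4*1) = -6 + 2*(-5 - 4) = -6 + 2*(-9) = -6 - 18 = -24)
m = 7 (m = 7 + sqrt(-4 + 4) = 7 + sqrt(0) = 7 + 0 = 7)
((-3 + y) + m)**2*X(4) - 359 = ((-3 - 24) + 7)**2*(-22*4**2) - 359 = (-27 + 7)**2*(-22*16) - 359 = (-20)**2*(-352) - 359 = 400*(-352) - 359 = -140800 - 359 = -141159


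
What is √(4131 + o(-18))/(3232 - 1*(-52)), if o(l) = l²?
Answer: 9*√55/3284 ≈ 0.020325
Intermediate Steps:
√(4131 + o(-18))/(3232 - 1*(-52)) = √(4131 + (-18)²)/(3232 - 1*(-52)) = √(4131 + 324)/(3232 + 52) = √4455/3284 = (9*√55)*(1/3284) = 9*√55/3284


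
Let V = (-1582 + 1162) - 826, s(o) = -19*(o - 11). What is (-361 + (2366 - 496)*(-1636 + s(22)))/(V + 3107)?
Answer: -3450511/1861 ≈ -1854.1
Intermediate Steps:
s(o) = 209 - 19*o (s(o) = -19*(-11 + o) = 209 - 19*o)
V = -1246 (V = -420 - 826 = -1246)
(-361 + (2366 - 496)*(-1636 + s(22)))/(V + 3107) = (-361 + (2366 - 496)*(-1636 + (209 - 19*22)))/(-1246 + 3107) = (-361 + 1870*(-1636 + (209 - 418)))/1861 = (-361 + 1870*(-1636 - 209))*(1/1861) = (-361 + 1870*(-1845))*(1/1861) = (-361 - 3450150)*(1/1861) = -3450511*1/1861 = -3450511/1861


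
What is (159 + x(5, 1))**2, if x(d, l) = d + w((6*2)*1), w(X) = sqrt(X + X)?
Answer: 26920 + 656*sqrt(6) ≈ 28527.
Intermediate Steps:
w(X) = sqrt(2)*sqrt(X) (w(X) = sqrt(2*X) = sqrt(2)*sqrt(X))
x(d, l) = d + 2*sqrt(6) (x(d, l) = d + sqrt(2)*sqrt((6*2)*1) = d + sqrt(2)*sqrt(12*1) = d + sqrt(2)*sqrt(12) = d + sqrt(2)*(2*sqrt(3)) = d + 2*sqrt(6))
(159 + x(5, 1))**2 = (159 + (5 + 2*sqrt(6)))**2 = (164 + 2*sqrt(6))**2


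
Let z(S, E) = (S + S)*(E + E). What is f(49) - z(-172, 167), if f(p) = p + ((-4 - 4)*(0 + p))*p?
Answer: 95737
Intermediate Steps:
z(S, E) = 4*E*S (z(S, E) = (2*S)*(2*E) = 4*E*S)
f(p) = p - 8*p² (f(p) = p + (-8*p)*p = p - 8*p²)
f(49) - z(-172, 167) = 49*(1 - 8*49) - 4*167*(-172) = 49*(1 - 392) - 1*(-114896) = 49*(-391) + 114896 = -19159 + 114896 = 95737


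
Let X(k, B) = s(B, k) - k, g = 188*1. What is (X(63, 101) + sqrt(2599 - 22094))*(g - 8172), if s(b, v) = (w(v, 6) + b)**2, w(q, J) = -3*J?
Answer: -54498784 - 7984*I*sqrt(19495) ≈ -5.4499e+7 - 1.1148e+6*I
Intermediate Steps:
g = 188
s(b, v) = (-18 + b)**2 (s(b, v) = (-3*6 + b)**2 = (-18 + b)**2)
X(k, B) = (-18 + B)**2 - k
(X(63, 101) + sqrt(2599 - 22094))*(g - 8172) = (((-18 + 101)**2 - 1*63) + sqrt(2599 - 22094))*(188 - 8172) = ((83**2 - 63) + sqrt(-19495))*(-7984) = ((6889 - 63) + I*sqrt(19495))*(-7984) = (6826 + I*sqrt(19495))*(-7984) = -54498784 - 7984*I*sqrt(19495)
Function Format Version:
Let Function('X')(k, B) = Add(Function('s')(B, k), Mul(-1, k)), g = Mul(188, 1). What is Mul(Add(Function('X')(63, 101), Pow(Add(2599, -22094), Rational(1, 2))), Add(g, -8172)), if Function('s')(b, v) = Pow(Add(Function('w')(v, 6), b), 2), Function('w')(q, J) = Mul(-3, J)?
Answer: Add(-54498784, Mul(-7984, I, Pow(19495, Rational(1, 2)))) ≈ Add(-5.4499e+7, Mul(-1.1148e+6, I))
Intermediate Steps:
g = 188
Function('s')(b, v) = Pow(Add(-18, b), 2) (Function('s')(b, v) = Pow(Add(Mul(-3, 6), b), 2) = Pow(Add(-18, b), 2))
Function('X')(k, B) = Add(Pow(Add(-18, B), 2), Mul(-1, k))
Mul(Add(Function('X')(63, 101), Pow(Add(2599, -22094), Rational(1, 2))), Add(g, -8172)) = Mul(Add(Add(Pow(Add(-18, 101), 2), Mul(-1, 63)), Pow(Add(2599, -22094), Rational(1, 2))), Add(188, -8172)) = Mul(Add(Add(Pow(83, 2), -63), Pow(-19495, Rational(1, 2))), -7984) = Mul(Add(Add(6889, -63), Mul(I, Pow(19495, Rational(1, 2)))), -7984) = Mul(Add(6826, Mul(I, Pow(19495, Rational(1, 2)))), -7984) = Add(-54498784, Mul(-7984, I, Pow(19495, Rational(1, 2))))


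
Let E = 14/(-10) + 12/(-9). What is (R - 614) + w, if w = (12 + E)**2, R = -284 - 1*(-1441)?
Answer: 141496/225 ≈ 628.87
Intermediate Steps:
R = 1157 (R = -284 + 1441 = 1157)
E = -41/15 (E = 14*(-1/10) + 12*(-1/9) = -7/5 - 4/3 = -41/15 ≈ -2.7333)
w = 19321/225 (w = (12 - 41/15)**2 = (139/15)**2 = 19321/225 ≈ 85.871)
(R - 614) + w = (1157 - 614) + 19321/225 = 543 + 19321/225 = 141496/225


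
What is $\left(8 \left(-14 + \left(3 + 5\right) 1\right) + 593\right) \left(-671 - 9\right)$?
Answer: $-370600$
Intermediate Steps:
$\left(8 \left(-14 + \left(3 + 5\right) 1\right) + 593\right) \left(-671 - 9\right) = \left(8 \left(-14 + 8 \cdot 1\right) + 593\right) \left(-671 - 9\right) = \left(8 \left(-14 + 8\right) + 593\right) \left(-680\right) = \left(8 \left(-6\right) + 593\right) \left(-680\right) = \left(-48 + 593\right) \left(-680\right) = 545 \left(-680\right) = -370600$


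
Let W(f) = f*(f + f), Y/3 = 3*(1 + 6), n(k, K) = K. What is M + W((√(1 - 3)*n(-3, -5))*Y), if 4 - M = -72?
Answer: -396824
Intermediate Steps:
Y = 63 (Y = 3*(3*(1 + 6)) = 3*(3*7) = 3*21 = 63)
W(f) = 2*f² (W(f) = f*(2*f) = 2*f²)
M = 76 (M = 4 - 1*(-72) = 4 + 72 = 76)
M + W((√(1 - 3)*n(-3, -5))*Y) = 76 + 2*((√(1 - 3)*(-5))*63)² = 76 + 2*((√(-2)*(-5))*63)² = 76 + 2*(((I*√2)*(-5))*63)² = 76 + 2*(-5*I*√2*63)² = 76 + 2*(-315*I*√2)² = 76 + 2*(-198450) = 76 - 396900 = -396824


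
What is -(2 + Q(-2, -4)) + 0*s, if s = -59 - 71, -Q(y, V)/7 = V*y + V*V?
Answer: 166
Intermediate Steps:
Q(y, V) = -7*V² - 7*V*y (Q(y, V) = -7*(V*y + V*V) = -7*(V*y + V²) = -7*(V² + V*y) = -7*V² - 7*V*y)
s = -130
-(2 + Q(-2, -4)) + 0*s = -(2 - 7*(-4)*(-4 - 2)) + 0*(-130) = -(2 - 7*(-4)*(-6)) + 0 = -(2 - 168) + 0 = -1*(-166) + 0 = 166 + 0 = 166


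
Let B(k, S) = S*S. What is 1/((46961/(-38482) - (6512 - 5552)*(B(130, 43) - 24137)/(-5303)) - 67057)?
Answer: -204070046/14507953452165 ≈ -1.4066e-5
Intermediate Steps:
B(k, S) = S²
1/((46961/(-38482) - (6512 - 5552)*(B(130, 43) - 24137)/(-5303)) - 67057) = 1/((46961/(-38482) - (6512 - 5552)*(43² - 24137)/(-5303)) - 67057) = 1/((46961*(-1/38482) - 960*(1849 - 24137)*(-1/5303)) - 67057) = 1/((-46961/38482 - 960*(-22288)*(-1/5303)) - 67057) = 1/((-46961/38482 - 1*(-21396480)*(-1/5303)) - 67057) = 1/((-46961/38482 + 21396480*(-1/5303)) - 67057) = 1/((-46961/38482 - 21396480/5303) - 67057) = 1/(-823628377543/204070046 - 67057) = 1/(-14507953452165/204070046) = -204070046/14507953452165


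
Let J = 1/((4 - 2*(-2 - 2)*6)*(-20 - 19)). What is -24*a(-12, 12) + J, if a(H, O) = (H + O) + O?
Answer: -584065/2028 ≈ -288.00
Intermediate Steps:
a(H, O) = H + 2*O
J = -1/2028 (J = 1/((4 - (-8)*6)*(-39)) = 1/((4 - 2*(-24))*(-39)) = 1/((4 + 48)*(-39)) = 1/(52*(-39)) = 1/(-2028) = -1/2028 ≈ -0.00049310)
-24*a(-12, 12) + J = -24*(-12 + 2*12) - 1/2028 = -24*(-12 + 24) - 1/2028 = -24*12 - 1/2028 = -288 - 1/2028 = -584065/2028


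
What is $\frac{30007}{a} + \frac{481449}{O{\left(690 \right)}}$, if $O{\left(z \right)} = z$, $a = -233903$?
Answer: $\frac{37530553539}{53797690} \approx 697.62$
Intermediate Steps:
$\frac{30007}{a} + \frac{481449}{O{\left(690 \right)}} = \frac{30007}{-233903} + \frac{481449}{690} = 30007 \left(- \frac{1}{233903}\right) + 481449 \cdot \frac{1}{690} = - \frac{30007}{233903} + \frac{160483}{230} = \frac{37530553539}{53797690}$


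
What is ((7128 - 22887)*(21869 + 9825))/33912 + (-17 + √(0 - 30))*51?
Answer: -29381525/1884 + 51*I*√30 ≈ -15595.0 + 279.34*I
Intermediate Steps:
((7128 - 22887)*(21869 + 9825))/33912 + (-17 + √(0 - 30))*51 = -15759*31694*(1/33912) + (-17 + √(-30))*51 = -499465746*1/33912 + (-17 + I*√30)*51 = -27748097/1884 + (-867 + 51*I*√30) = -29381525/1884 + 51*I*√30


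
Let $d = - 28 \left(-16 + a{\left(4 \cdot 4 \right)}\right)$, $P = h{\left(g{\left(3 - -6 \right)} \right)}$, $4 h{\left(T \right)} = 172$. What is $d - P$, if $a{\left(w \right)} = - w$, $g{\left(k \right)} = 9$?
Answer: $853$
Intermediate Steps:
$h{\left(T \right)} = 43$ ($h{\left(T \right)} = \frac{1}{4} \cdot 172 = 43$)
$P = 43$
$d = 896$ ($d = - 28 \left(-16 - 4 \cdot 4\right) = - 28 \left(-16 - 16\right) = \left(-28\right) \left(-32\right) = 896$)
$d - P = 896 - 43 = 853$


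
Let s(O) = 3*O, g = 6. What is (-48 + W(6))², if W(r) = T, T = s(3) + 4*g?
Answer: 225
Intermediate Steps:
T = 33 (T = 3*3 + 4*6 = 9 + 24 = 33)
W(r) = 33
(-48 + W(6))² = (-48 + 33)² = (-15)² = 225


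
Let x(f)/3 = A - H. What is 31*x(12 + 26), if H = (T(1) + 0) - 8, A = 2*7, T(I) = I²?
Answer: 1953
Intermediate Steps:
A = 14
H = -7 (H = (1² + 0) - 8 = (1 + 0) - 8 = 1 - 8 = -7)
x(f) = 63 (x(f) = 3*(14 - 1*(-7)) = 3*(14 + 7) = 3*21 = 63)
31*x(12 + 26) = 31*63 = 1953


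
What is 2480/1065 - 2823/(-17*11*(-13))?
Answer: 604477/517803 ≈ 1.1674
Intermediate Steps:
2480/1065 - 2823/(-17*11*(-13)) = 2480*(1/1065) - 2823/((-187*(-13))) = 496/213 - 2823/2431 = 604477/517803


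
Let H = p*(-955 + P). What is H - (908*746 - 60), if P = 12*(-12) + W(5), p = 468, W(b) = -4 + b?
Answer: -1191172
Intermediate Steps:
P = -143 (P = 12*(-12) + (-4 + 5) = -144 + 1 = -143)
H = -513864 (H = 468*(-955 - 143) = 468*(-1098) = -513864)
H - (908*746 - 60) = -513864 - (908*746 - 60) = -513864 - (677368 - 60) = -513864 - 1*677308 = -513864 - 677308 = -1191172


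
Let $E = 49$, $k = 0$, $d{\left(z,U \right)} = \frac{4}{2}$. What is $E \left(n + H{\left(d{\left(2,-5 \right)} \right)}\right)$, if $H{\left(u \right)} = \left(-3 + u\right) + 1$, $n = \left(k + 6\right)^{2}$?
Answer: $1764$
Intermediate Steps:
$d{\left(z,U \right)} = 2$ ($d{\left(z,U \right)} = 4 \cdot \frac{1}{2} = 2$)
$n = 36$ ($n = \left(0 + 6\right)^{2} = 6^{2} = 36$)
$H{\left(u \right)} = -2 + u$
$E \left(n + H{\left(d{\left(2,-5 \right)} \right)}\right) = 49 \left(36 + \left(-2 + 2\right)\right) = 49 \left(36 + 0\right) = 49 \cdot 36 = 1764$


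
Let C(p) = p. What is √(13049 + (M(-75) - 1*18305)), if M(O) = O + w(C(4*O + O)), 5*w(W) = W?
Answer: I*√5406 ≈ 73.526*I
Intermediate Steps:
w(W) = W/5
M(O) = 2*O (M(O) = O + (4*O + O)/5 = O + (5*O)/5 = O + O = 2*O)
√(13049 + (M(-75) - 1*18305)) = √(13049 + (2*(-75) - 1*18305)) = √(13049 + (-150 - 18305)) = √(13049 - 18455) = √(-5406) = I*√5406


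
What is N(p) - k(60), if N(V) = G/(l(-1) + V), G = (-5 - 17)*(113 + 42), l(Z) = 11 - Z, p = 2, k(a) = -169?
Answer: -522/7 ≈ -74.571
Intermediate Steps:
G = -3410 (G = -22*155 = -3410)
N(V) = -3410/(12 + V) (N(V) = -3410/((11 - 1*(-1)) + V) = -3410/((11 + 1) + V) = -3410/(12 + V))
N(p) - k(60) = -3410/(12 + 2) - 1*(-169) = -3410/14 + 169 = -3410*1/14 + 169 = -1705/7 + 169 = -522/7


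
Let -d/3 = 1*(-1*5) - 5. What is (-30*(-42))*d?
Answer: 37800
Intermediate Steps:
d = 30 (d = -3*(1*(-1*5) - 5) = -3*(1*(-5) - 5) = -3*(-5 - 5) = -3*(-10) = 30)
(-30*(-42))*d = -30*(-42)*30 = 1260*30 = 37800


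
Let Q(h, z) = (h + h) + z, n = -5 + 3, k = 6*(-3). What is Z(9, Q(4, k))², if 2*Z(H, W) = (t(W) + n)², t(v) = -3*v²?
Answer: 2079542404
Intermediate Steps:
k = -18
n = -2
Q(h, z) = z + 2*h (Q(h, z) = 2*h + z = z + 2*h)
Z(H, W) = (-2 - 3*W²)²/2 (Z(H, W) = (-3*W² - 2)²/2 = (-2 - 3*W²)²/2)
Z(9, Q(4, k))² = ((2 + 3*(-18 + 2*4)²)²/2)² = ((2 + 3*(-18 + 8)²)²/2)² = ((2 + 3*(-10)²)²/2)² = ((2 + 3*100)²/2)² = ((2 + 300)²/2)² = ((½)*302²)² = ((½)*91204)² = 45602² = 2079542404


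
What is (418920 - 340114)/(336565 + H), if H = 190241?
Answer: 5629/37629 ≈ 0.14959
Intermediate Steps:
(418920 - 340114)/(336565 + H) = (418920 - 340114)/(336565 + 190241) = 78806/526806 = 78806*(1/526806) = 5629/37629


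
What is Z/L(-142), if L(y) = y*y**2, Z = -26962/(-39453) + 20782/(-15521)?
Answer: 100358761/438333611005686 ≈ 2.2896e-7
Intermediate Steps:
Z = -401435044/612350013 (Z = -26962*(-1/39453) + 20782*(-1/15521) = 26962/39453 - 20782/15521 = -401435044/612350013 ≈ -0.65556)
L(y) = y**3
Z/L(-142) = -401435044/(612350013*((-142)**3)) = -401435044/612350013/(-2863288) = -401435044/612350013*(-1/2863288) = 100358761/438333611005686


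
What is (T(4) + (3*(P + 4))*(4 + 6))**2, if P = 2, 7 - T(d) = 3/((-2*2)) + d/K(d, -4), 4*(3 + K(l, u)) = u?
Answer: 570025/16 ≈ 35627.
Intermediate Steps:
K(l, u) = -3 + u/4
T(d) = 31/4 + d/4 (T(d) = 7 - (3/((-2*2)) + d/(-3 + (1/4)*(-4))) = 7 - (3/(-4) + d/(-3 - 1)) = 7 - (3*(-1/4) + d/(-4)) = 7 - (-3/4 + d*(-1/4)) = 7 - (-3/4 - d/4) = 7 + (3/4 + d/4) = 31/4 + d/4)
(T(4) + (3*(P + 4))*(4 + 6))**2 = ((31/4 + (1/4)*4) + (3*(2 + 4))*(4 + 6))**2 = ((31/4 + 1) + (3*6)*10)**2 = (35/4 + 18*10)**2 = (35/4 + 180)**2 = (755/4)**2 = 570025/16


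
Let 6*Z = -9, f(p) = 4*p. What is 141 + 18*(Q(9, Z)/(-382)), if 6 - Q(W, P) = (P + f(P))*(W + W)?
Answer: 25662/191 ≈ 134.36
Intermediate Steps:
Z = -3/2 (Z = (⅙)*(-9) = -3/2 ≈ -1.5000)
Q(W, P) = 6 - 10*P*W (Q(W, P) = 6 - (P + 4*P)*(W + W) = 6 - 5*P*2*W = 6 - 10*P*W)
141 + 18*(Q(9, Z)/(-382)) = 141 + 18*((6 - 10*(-3/2)*9)/(-382)) = 141 + 18*((6 + 135)*(-1/382)) = 141 + 18*(141*(-1/382)) = 141 + 18*(-141/382) = 141 - 1269/191 = 25662/191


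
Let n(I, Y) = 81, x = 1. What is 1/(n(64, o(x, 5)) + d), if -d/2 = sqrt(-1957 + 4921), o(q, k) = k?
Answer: -27/1765 - 4*sqrt(741)/5295 ≈ -0.035861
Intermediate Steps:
d = -4*sqrt(741) (d = -2*sqrt(-1957 + 4921) = -4*sqrt(741) ≈ -108.89)
1/(n(64, o(x, 5)) + d) = 1/(81 - 4*sqrt(741))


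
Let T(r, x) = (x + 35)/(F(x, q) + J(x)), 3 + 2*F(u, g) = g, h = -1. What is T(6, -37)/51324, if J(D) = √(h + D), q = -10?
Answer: 1/316827 + 2*I*√38/4118751 ≈ 3.1563e-6 + 2.9933e-6*I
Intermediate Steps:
F(u, g) = -3/2 + g/2
J(D) = √(-1 + D)
T(r, x) = (35 + x)/(-13/2 + √(-1 + x)) (T(r, x) = (x + 35)/((-3/2 + (½)*(-10)) + √(-1 + x)) = (35 + x)/((-3/2 - 5) + √(-1 + x)) = (35 + x)/(-13/2 + √(-1 + x)))
T(6, -37)/51324 = (2*(35 - 37)/(-13 + 2*√(-1 - 37)))/51324 = (2*(-2)/(-13 + 2*√(-38)))*(1/51324) = (2*(-2)/(-13 + 2*(I*√38)))*(1/51324) = (2*(-2)/(-13 + 2*I*√38))*(1/51324) = -4/(-13 + 2*I*√38)*(1/51324) = -1/(12831*(-13 + 2*I*√38))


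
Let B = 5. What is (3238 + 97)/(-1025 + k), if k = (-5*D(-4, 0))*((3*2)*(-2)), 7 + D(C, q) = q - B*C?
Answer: -667/49 ≈ -13.612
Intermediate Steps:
D(C, q) = -7 + q - 5*C (D(C, q) = -7 + (q - 5*C) = -7 + q - 5*C)
k = 780 (k = (-5*(-7 + 0 - 5*(-4)))*((3*2)*(-2)) = (-5*(-7 + 0 + 20))*(6*(-2)) = -5*13*(-12) = -65*(-12) = 780)
(3238 + 97)/(-1025 + k) = (3238 + 97)/(-1025 + 780) = 3335/(-245) = 3335*(-1/245) = -667/49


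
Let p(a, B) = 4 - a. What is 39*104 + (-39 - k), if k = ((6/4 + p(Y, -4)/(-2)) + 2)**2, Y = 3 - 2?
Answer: 4013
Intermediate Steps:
Y = 1
k = 4 (k = ((6/4 + (4 - 1*1)/(-2)) + 2)**2 = ((6*(1/4) + (4 - 1)*(-1/2)) + 2)**2 = ((3/2 + 3*(-1/2)) + 2)**2 = ((3/2 - 3/2) + 2)**2 = (0 + 2)**2 = 2**2 = 4)
39*104 + (-39 - k) = 39*104 + (-39 - 1*4) = 4056 + (-39 - 4) = 4056 - 43 = 4013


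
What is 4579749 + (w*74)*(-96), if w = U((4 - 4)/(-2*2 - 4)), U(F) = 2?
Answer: 4565541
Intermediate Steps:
w = 2
4579749 + (w*74)*(-96) = 4579749 + (2*74)*(-96) = 4579749 + 148*(-96) = 4579749 - 14208 = 4565541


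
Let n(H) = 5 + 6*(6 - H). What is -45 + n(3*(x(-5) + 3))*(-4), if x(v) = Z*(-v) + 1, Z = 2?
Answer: 799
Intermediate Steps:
x(v) = 1 - 2*v (x(v) = 2*(-v) + 1 = -2*v + 1 = 1 - 2*v)
n(H) = 41 - 6*H (n(H) = 5 + (36 - 6*H) = 41 - 6*H)
-45 + n(3*(x(-5) + 3))*(-4) = -45 + (41 - 18*((1 - 2*(-5)) + 3))*(-4) = -45 + (41 - 18*((1 + 10) + 3))*(-4) = -45 + (41 - 18*(11 + 3))*(-4) = -45 + (41 - 18*14)*(-4) = -45 + (41 - 6*42)*(-4) = -45 + (41 - 252)*(-4) = -45 - 211*(-4) = -45 + 844 = 799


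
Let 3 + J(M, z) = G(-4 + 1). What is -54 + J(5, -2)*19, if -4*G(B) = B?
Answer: -387/4 ≈ -96.750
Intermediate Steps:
G(B) = -B/4
J(M, z) = -9/4 (J(M, z) = -3 - (-4 + 1)/4 = -3 - ¼*(-3) = -3 + ¾ = -9/4)
-54 + J(5, -2)*19 = -54 - 9/4*19 = -54 - 171/4 = -387/4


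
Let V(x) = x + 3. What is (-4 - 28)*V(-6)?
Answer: 96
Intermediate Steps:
V(x) = 3 + x
(-4 - 28)*V(-6) = (-4 - 28)*(3 - 6) = -32*(-3) = 96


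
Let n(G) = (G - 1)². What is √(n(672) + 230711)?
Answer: 2*√170238 ≈ 825.20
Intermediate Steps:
n(G) = (-1 + G)²
√(n(672) + 230711) = √((-1 + 672)² + 230711) = √(671² + 230711) = √(450241 + 230711) = √680952 = 2*√170238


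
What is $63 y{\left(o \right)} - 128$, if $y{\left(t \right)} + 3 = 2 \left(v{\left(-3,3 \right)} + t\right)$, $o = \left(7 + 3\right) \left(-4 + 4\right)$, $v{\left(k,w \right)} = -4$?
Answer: $-821$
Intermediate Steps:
$o = 0$ ($o = 10 \cdot 0 = 0$)
$y{\left(t \right)} = -11 + 2 t$ ($y{\left(t \right)} = -3 + 2 \left(-4 + t\right) = -3 + \left(-8 + 2 t\right) = -11 + 2 t$)
$63 y{\left(o \right)} - 128 = 63 \left(-11 + 2 \cdot 0\right) - 128 = 63 \left(-11 + 0\right) - 128 = 63 \left(-11\right) - 128 = -693 - 128 = -821$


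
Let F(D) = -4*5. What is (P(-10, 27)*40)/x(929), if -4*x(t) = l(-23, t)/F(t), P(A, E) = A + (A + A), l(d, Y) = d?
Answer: 96000/23 ≈ 4173.9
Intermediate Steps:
P(A, E) = 3*A (P(A, E) = A + 2*A = 3*A)
F(D) = -20
x(t) = -23/80 (x(t) = -(-23)/(4*(-20)) = -(-23)*(-1)/(4*20) = -¼*23/20 = -23/80)
(P(-10, 27)*40)/x(929) = ((3*(-10))*40)/(-23/80) = -30*40*(-80/23) = -1200*(-80/23) = 96000/23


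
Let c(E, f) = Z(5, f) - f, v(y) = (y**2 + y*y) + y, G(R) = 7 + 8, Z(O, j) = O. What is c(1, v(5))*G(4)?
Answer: -750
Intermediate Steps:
G(R) = 15
v(y) = y + 2*y**2 (v(y) = (y**2 + y**2) + y = 2*y**2 + y = y + 2*y**2)
c(E, f) = 5 - f
c(1, v(5))*G(4) = (5 - 5*(1 + 2*5))*15 = (5 - 5*(1 + 10))*15 = (5 - 5*11)*15 = (5 - 1*55)*15 = (5 - 55)*15 = -50*15 = -750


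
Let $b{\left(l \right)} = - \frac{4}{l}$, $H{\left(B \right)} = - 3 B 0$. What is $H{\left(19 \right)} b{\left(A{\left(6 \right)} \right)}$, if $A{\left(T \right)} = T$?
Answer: $0$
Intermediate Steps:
$H{\left(B \right)} = 0$
$b{\left(l \right)} = - \frac{4}{l}$
$H{\left(19 \right)} b{\left(A{\left(6 \right)} \right)} = 0 \left(- \frac{4}{6}\right) = 0 \left(\left(-4\right) \frac{1}{6}\right) = 0 \left(- \frac{2}{3}\right) = 0$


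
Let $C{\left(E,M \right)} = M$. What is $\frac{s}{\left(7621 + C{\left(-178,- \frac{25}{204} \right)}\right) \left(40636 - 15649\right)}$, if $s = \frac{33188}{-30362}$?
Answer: $- \frac{66376}{11563238046223} \approx -5.7403 \cdot 10^{-9}$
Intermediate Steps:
$s = - \frac{16594}{15181}$ ($s = 33188 \left(- \frac{1}{30362}\right) = - \frac{16594}{15181} \approx -1.0931$)
$\frac{s}{\left(7621 + C{\left(-178,- \frac{25}{204} \right)}\right) \left(40636 - 15649\right)} = - \frac{16594}{15181 \left(7621 - \frac{25}{204}\right) \left(40636 - 15649\right)} = - \frac{16594}{15181 \left(7621 - \frac{25}{204}\right) 24987} = - \frac{16594}{15181 \cdot \frac{1554659}{204} \cdot 24987} = - \frac{16594}{15181 \cdot \frac{12948754811}{68}} = \left(- \frac{16594}{15181}\right) \frac{68}{12948754811} = - \frac{66376}{11563238046223}$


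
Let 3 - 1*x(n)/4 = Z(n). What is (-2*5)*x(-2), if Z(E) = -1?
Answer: -160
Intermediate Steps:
x(n) = 16 (x(n) = 12 - 4*(-1) = 12 + 4 = 16)
(-2*5)*x(-2) = -2*5*16 = -10*16 = -160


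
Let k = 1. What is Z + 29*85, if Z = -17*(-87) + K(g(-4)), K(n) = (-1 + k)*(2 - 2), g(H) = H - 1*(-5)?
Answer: 3944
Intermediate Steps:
g(H) = 5 + H (g(H) = H + 5 = 5 + H)
K(n) = 0 (K(n) = (-1 + 1)*(2 - 2) = 0*0 = 0)
Z = 1479 (Z = -17*(-87) + 0 = 1479 + 0 = 1479)
Z + 29*85 = 1479 + 29*85 = 1479 + 2465 = 3944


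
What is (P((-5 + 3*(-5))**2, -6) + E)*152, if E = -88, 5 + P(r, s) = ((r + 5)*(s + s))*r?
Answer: -295502136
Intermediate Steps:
P(r, s) = -5 + 2*r*s*(5 + r) (P(r, s) = -5 + ((r + 5)*(s + s))*r = -5 + ((5 + r)*(2*s))*r = -5 + (2*s*(5 + r))*r = -5 + 2*r*s*(5 + r))
(P((-5 + 3*(-5))**2, -6) + E)*152 = ((-5 + 2*(-6)*((-5 + 3*(-5))**2)**2 + 10*(-5 + 3*(-5))**2*(-6)) - 88)*152 = ((-5 + 2*(-6)*((-5 - 15)**2)**2 + 10*(-5 - 15)**2*(-6)) - 88)*152 = ((-5 + 2*(-6)*((-20)**2)**2 + 10*(-20)**2*(-6)) - 88)*152 = ((-5 + 2*(-6)*400**2 + 10*400*(-6)) - 88)*152 = ((-5 + 2*(-6)*160000 - 24000) - 88)*152 = ((-5 - 1920000 - 24000) - 88)*152 = (-1944005 - 88)*152 = -1944093*152 = -295502136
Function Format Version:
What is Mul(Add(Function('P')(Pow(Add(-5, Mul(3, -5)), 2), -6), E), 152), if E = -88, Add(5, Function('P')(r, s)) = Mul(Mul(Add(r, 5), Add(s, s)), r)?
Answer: -295502136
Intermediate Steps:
Function('P')(r, s) = Add(-5, Mul(2, r, s, Add(5, r))) (Function('P')(r, s) = Add(-5, Mul(Mul(Add(r, 5), Add(s, s)), r)) = Add(-5, Mul(Mul(Add(5, r), Mul(2, s)), r)) = Add(-5, Mul(Mul(2, s, Add(5, r)), r)) = Add(-5, Mul(2, r, s, Add(5, r))))
Mul(Add(Function('P')(Pow(Add(-5, Mul(3, -5)), 2), -6), E), 152) = Mul(Add(Add(-5, Mul(2, -6, Pow(Pow(Add(-5, Mul(3, -5)), 2), 2)), Mul(10, Pow(Add(-5, Mul(3, -5)), 2), -6)), -88), 152) = Mul(Add(Add(-5, Mul(2, -6, Pow(Pow(Add(-5, -15), 2), 2)), Mul(10, Pow(Add(-5, -15), 2), -6)), -88), 152) = Mul(Add(Add(-5, Mul(2, -6, Pow(Pow(-20, 2), 2)), Mul(10, Pow(-20, 2), -6)), -88), 152) = Mul(Add(Add(-5, Mul(2, -6, Pow(400, 2)), Mul(10, 400, -6)), -88), 152) = Mul(Add(Add(-5, Mul(2, -6, 160000), -24000), -88), 152) = Mul(Add(Add(-5, -1920000, -24000), -88), 152) = Mul(Add(-1944005, -88), 152) = Mul(-1944093, 152) = -295502136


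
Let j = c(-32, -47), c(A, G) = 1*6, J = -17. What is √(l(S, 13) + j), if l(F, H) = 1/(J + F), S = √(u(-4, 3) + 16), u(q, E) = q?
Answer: √(101 - 12*√3)/√(17 - 2*√3) ≈ 2.4344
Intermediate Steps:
c(A, G) = 6
S = 2*√3 (S = √(-4 + 16) = √12 = 2*√3 ≈ 3.4641)
l(F, H) = 1/(-17 + F)
j = 6
√(l(S, 13) + j) = √(1/(-17 + 2*√3) + 6) = √(6 + 1/(-17 + 2*√3))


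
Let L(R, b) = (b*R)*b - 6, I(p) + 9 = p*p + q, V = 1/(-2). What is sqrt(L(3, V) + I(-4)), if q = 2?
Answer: sqrt(15)/2 ≈ 1.9365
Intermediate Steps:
V = -1/2 ≈ -0.50000
I(p) = -7 + p**2 (I(p) = -9 + (p*p + 2) = -9 + (p**2 + 2) = -9 + (2 + p**2) = -7 + p**2)
L(R, b) = -6 + R*b**2 (L(R, b) = (R*b)*b - 6 = R*b**2 - 6 = -6 + R*b**2)
sqrt(L(3, V) + I(-4)) = sqrt((-6 + 3*(-1/2)**2) + (-7 + (-4)**2)) = sqrt((-6 + 3*(1/4)) + (-7 + 16)) = sqrt((-6 + 3/4) + 9) = sqrt(-21/4 + 9) = sqrt(15/4) = sqrt(15)/2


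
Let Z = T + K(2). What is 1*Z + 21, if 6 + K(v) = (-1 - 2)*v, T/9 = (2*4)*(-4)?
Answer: -279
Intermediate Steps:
T = -288 (T = 9*((2*4)*(-4)) = 9*(8*(-4)) = 9*(-32) = -288)
K(v) = -6 - 3*v (K(v) = -6 + (-1 - 2)*v = -6 - 3*v)
Z = -300 (Z = -288 + (-6 - 3*2) = -288 + (-6 - 6) = -288 - 12 = -300)
1*Z + 21 = 1*(-300) + 21 = -300 + 21 = -279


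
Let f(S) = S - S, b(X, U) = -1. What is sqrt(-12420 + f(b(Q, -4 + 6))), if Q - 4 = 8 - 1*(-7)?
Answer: 6*I*sqrt(345) ≈ 111.45*I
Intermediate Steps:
Q = 19 (Q = 4 + (8 - 1*(-7)) = 4 + (8 + 7) = 4 + 15 = 19)
f(S) = 0
sqrt(-12420 + f(b(Q, -4 + 6))) = sqrt(-12420 + 0) = sqrt(-12420) = 6*I*sqrt(345)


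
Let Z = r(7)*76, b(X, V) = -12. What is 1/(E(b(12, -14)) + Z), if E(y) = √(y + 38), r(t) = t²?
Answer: 1862/6934075 - √26/13868150 ≈ 0.00026816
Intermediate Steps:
E(y) = √(38 + y)
Z = 3724 (Z = 7²*76 = 49*76 = 3724)
1/(E(b(12, -14)) + Z) = 1/(√(38 - 12) + 3724) = 1/(√26 + 3724) = 1/(3724 + √26)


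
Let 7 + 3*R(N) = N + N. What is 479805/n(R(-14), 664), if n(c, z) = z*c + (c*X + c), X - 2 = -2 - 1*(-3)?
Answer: -287883/4676 ≈ -61.566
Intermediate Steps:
R(N) = -7/3 + 2*N/3 (R(N) = -7/3 + (N + N)/3 = -7/3 + (2*N)/3 = -7/3 + 2*N/3)
X = 3 (X = 2 + (-2 - 1*(-3)) = 2 + (-2 + 3) = 2 + 1 = 3)
n(c, z) = 4*c + c*z (n(c, z) = z*c + (c*3 + c) = c*z + (3*c + c) = c*z + 4*c = 4*c + c*z)
479805/n(R(-14), 664) = 479805/(((-7/3 + (2/3)*(-14))*(4 + 664))) = 479805/(((-7/3 - 28/3)*668)) = 479805/((-35/3*668)) = 479805/(-23380/3) = 479805*(-3/23380) = -287883/4676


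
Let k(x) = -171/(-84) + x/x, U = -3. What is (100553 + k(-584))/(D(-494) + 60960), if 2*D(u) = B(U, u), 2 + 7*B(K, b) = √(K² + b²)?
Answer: 400485596037/242785391933 - 938523*√244045/485570783866 ≈ 1.6486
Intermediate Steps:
B(K, b) = -2/7 + √(K² + b²)/7
D(u) = -⅐ + √(9 + u²)/14 (D(u) = (-2/7 + √((-3)² + u²)/7)/2 = (-2/7 + √(9 + u²)/7)/2 = -⅐ + √(9 + u²)/14)
k(x) = 85/28 (k(x) = -171*(-1/84) + 1 = 57/28 + 1 = 85/28)
(100553 + k(-584))/(D(-494) + 60960) = (100553 + 85/28)/((-⅐ + √(9 + (-494)²)/14) + 60960) = 2815569/(28*((-⅐ + √(9 + 244036)/14) + 60960)) = 2815569/(28*((-⅐ + √244045/14) + 60960)) = 2815569/(28*(426719/7 + √244045/14))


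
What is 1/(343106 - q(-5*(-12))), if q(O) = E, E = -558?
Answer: 1/343664 ≈ 2.9098e-6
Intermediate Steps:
q(O) = -558
1/(343106 - q(-5*(-12))) = 1/(343106 - 1*(-558)) = 1/(343106 + 558) = 1/343664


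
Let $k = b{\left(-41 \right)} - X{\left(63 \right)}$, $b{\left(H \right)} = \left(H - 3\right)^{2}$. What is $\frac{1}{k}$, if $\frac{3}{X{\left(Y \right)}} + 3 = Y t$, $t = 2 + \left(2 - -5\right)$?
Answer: $\frac{188}{363967} \approx 0.00051653$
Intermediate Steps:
$t = 9$ ($t = 2 + \left(2 + 5\right) = 2 + 7 = 9$)
$b{\left(H \right)} = \left(-3 + H\right)^{2}$
$X{\left(Y \right)} = \frac{3}{-3 + 9 Y}$ ($X{\left(Y \right)} = \frac{3}{-3 + Y 9} = \frac{3}{-3 + 9 Y}$)
$k = \frac{363967}{188}$ ($k = \left(-3 - 41\right)^{2} - \frac{1}{-1 + 3 \cdot 63} = \left(-44\right)^{2} - \frac{1}{-1 + 189} = 1936 - \frac{1}{188} = \frac{363967}{188} \approx 1936.0$)
$\frac{1}{k} = \frac{1}{\frac{363967}{188}} = \frac{188}{363967}$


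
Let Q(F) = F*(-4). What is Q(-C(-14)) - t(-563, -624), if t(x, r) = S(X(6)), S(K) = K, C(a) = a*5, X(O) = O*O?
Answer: -316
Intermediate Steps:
X(O) = O**2
C(a) = 5*a
t(x, r) = 36 (t(x, r) = 6**2 = 36)
Q(F) = -4*F
Q(-C(-14)) - t(-563, -624) = -(-4)*5*(-14) - 1*36 = -(-4)*(-70) - 36 = -4*70 - 36 = -280 - 36 = -316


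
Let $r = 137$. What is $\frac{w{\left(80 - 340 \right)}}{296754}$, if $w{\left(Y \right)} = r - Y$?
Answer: $\frac{397}{296754} \approx 0.0013378$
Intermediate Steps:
$w{\left(Y \right)} = 137 - Y$
$\frac{w{\left(80 - 340 \right)}}{296754} = \frac{137 - \left(80 - 340\right)}{296754} = \left(137 - \left(80 - 340\right)\right) \frac{1}{296754} = \left(137 - -260\right) \frac{1}{296754} = \left(137 + 260\right) \frac{1}{296754} = 397 \cdot \frac{1}{296754} = \frac{397}{296754}$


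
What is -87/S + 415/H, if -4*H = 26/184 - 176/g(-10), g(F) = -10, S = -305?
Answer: -232187993/2489105 ≈ -93.282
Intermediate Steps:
H = -8161/1840 (H = -(26/184 - 176/(-10))/4 = -(26*(1/184) - 176*(-⅒))/4 = -(13/92 + 88/5)/4 = -¼*8161/460 = -8161/1840 ≈ -4.4353)
-87/S + 415/H = -87/(-305) + 415/(-8161/1840) = -87*(-1/305) + 415*(-1840/8161) = 87/305 - 763600/8161 = -232187993/2489105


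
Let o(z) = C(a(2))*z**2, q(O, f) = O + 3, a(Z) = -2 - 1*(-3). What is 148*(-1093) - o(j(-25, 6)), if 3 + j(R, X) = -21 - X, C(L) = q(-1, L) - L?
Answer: -162664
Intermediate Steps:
a(Z) = 1 (a(Z) = -2 + 3 = 1)
q(O, f) = 3 + O
C(L) = 2 - L (C(L) = (3 - 1) - L = 2 - L)
j(R, X) = -24 - X (j(R, X) = -3 + (-21 - X) = -24 - X)
o(z) = z**2 (o(z) = (2 - 1*1)*z**2 = (2 - 1)*z**2 = 1*z**2 = z**2)
148*(-1093) - o(j(-25, 6)) = 148*(-1093) - (-24 - 1*6)**2 = -161764 - (-24 - 6)**2 = -161764 - 1*(-30)**2 = -161764 - 1*900 = -161764 - 900 = -162664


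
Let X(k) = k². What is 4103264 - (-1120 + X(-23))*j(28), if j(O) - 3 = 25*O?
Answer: 4518737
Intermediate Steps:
j(O) = 3 + 25*O
4103264 - (-1120 + X(-23))*j(28) = 4103264 - (-1120 + (-23)²)*(3 + 25*28) = 4103264 - (-1120 + 529)*(3 + 700) = 4103264 - (-591)*703 = 4103264 - 1*(-415473) = 4103264 + 415473 = 4518737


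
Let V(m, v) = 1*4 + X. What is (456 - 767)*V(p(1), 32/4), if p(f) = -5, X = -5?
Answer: 311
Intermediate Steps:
V(m, v) = -1 (V(m, v) = 1*4 - 5 = 4 - 5 = -1)
(456 - 767)*V(p(1), 32/4) = (456 - 767)*(-1) = -311*(-1) = 311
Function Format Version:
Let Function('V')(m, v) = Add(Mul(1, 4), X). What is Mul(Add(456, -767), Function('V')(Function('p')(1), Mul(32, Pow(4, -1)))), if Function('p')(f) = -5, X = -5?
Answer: 311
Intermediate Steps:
Function('V')(m, v) = -1 (Function('V')(m, v) = Add(Mul(1, 4), -5) = Add(4, -5) = -1)
Mul(Add(456, -767), Function('V')(Function('p')(1), Mul(32, Pow(4, -1)))) = Mul(Add(456, -767), -1) = Mul(-311, -1) = 311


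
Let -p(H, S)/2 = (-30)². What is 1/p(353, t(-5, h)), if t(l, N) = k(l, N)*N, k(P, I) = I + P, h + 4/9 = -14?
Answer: -1/1800 ≈ -0.00055556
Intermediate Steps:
h = -130/9 (h = -4/9 - 14 = -130/9 ≈ -14.444)
t(l, N) = N*(N + l) (t(l, N) = (N + l)*N = N*(N + l))
p(H, S) = -1800 (p(H, S) = -2*(-30)² = -2*900 = -1800)
1/p(353, t(-5, h)) = 1/(-1800) = -1/1800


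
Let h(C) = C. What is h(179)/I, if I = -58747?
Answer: -179/58747 ≈ -0.0030470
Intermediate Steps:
h(179)/I = 179/(-58747) = 179*(-1/58747) = -179/58747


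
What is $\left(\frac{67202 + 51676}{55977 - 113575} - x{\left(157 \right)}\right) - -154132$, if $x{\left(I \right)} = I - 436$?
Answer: $\frac{4446822950}{28799} \approx 1.5441 \cdot 10^{5}$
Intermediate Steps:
$x{\left(I \right)} = -436 + I$
$\left(\frac{67202 + 51676}{55977 - 113575} - x{\left(157 \right)}\right) - -154132 = \left(\frac{67202 + 51676}{55977 - 113575} - \left(-436 + 157\right)\right) - -154132 = \left(\frac{118878}{-57598} - -279\right) + 154132 = \left(118878 \left(- \frac{1}{57598}\right) + 279\right) + 154132 = \left(- \frac{59439}{28799} + 279\right) + 154132 = \frac{7975482}{28799} + 154132 = \frac{4446822950}{28799}$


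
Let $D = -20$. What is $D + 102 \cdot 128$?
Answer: $13036$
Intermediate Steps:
$D + 102 \cdot 128 = -20 + 102 \cdot 128 = -20 + 13056 = 13036$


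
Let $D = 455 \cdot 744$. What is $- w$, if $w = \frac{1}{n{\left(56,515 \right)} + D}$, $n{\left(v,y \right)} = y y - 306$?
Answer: $- \frac{1}{603439} \approx -1.6572 \cdot 10^{-6}$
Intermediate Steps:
$n{\left(v,y \right)} = -306 + y^{2}$ ($n{\left(v,y \right)} = y^{2} - 306 = -306 + y^{2}$)
$D = 338520$
$w = \frac{1}{603439}$ ($w = \frac{1}{\left(-306 + 515^{2}\right) + 338520} = \frac{1}{\left(-306 + 265225\right) + 338520} = \frac{1}{264919 + 338520} = \frac{1}{603439} \approx 1.6572 \cdot 10^{-6}$)
$- w = \left(-1\right) \frac{1}{603439} = - \frac{1}{603439}$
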